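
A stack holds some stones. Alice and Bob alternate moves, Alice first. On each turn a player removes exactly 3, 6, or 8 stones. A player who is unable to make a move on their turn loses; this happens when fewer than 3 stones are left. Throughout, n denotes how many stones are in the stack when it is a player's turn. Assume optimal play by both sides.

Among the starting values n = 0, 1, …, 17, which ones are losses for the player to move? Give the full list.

Work bottom-up. With no move the player to move loses. Otherwise the position is W if at least one move leads to an L position for the opponent, and L if every move leads to a W.
n=0: no move → L
n=1: no move → L
n=2: no move → L
n=3: reaches L-position 0 → W
n=4: reaches L-position 1 → W
n=5: reaches L-position 2 → W
n=6: reaches L-position 0 → W
n=7: reaches L-position 1 → W
n=8: reaches L-position 2 → W
n=9: reaches L-position 1 → W
n=10: reaches L-position 2 → W
n=11: only reaches 8(W), 5(W), 3(W), all W → L
n=12: only reaches 9(W), 6(W), 4(W), all W → L
n=13: only reaches 10(W), 7(W), 5(W), all W → L
n=14: reaches L-position 11 → W
n=15: reaches L-position 12 → W
n=16: reaches L-position 13 → W
n=17: reaches L-position 11 → W
The losing starting values of n are exactly the entries labelled L in this table (6 of them).

0, 1, 2, 11, 12, 13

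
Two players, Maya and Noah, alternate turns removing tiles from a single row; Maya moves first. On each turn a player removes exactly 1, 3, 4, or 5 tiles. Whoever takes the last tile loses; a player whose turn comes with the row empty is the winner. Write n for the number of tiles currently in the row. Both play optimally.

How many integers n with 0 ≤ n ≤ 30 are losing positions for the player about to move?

8

Work bottom-up. With no move the player to move wins. Otherwise the position is W if at least one move leads to an L position for the opponent, and L if every move leads to a W.
n=0: no move; the opponent has just taken the last tile and therefore loses → W
n=1: only reaches 0(W), which is W → L
n=2: reaches L-position 1 → W
n=3: only reaches 2(W), 0(W), all W → L
n=4: reaches L-position 3 → W
n=5: reaches L-position 1 → W
n=6: reaches L-position 3 → W
n=7: reaches L-position 3 → W
n=8: reaches L-position 3 → W
n=9: only reaches 8(W), 6(W), 5(W), 4(W), all W → L
n=10: reaches L-position 9 → W
n=11: only reaches 10(W), 8(W), 7(W), 6(W), all W → L
n=12: reaches L-position 11 → W
n=13: reaches L-position 9 → W
n=14: reaches L-position 11 → W
n=15: reaches L-position 11 → W
n=16: reaches L-position 11 → W
n=17: only reaches 16(W), 14(W), 13(W), 12(W), all W → L
n=18: reaches L-position 17 → W
n=19: only reaches 18(W), 16(W), 15(W), 14(W), all W → L
n=20: reaches L-position 19 → W
n=21: reaches L-position 17 → W
n=22: reaches L-position 19 → W
n=23: reaches L-position 19 → W
n=24: reaches L-position 19 → W
n=25: only reaches 24(W), 22(W), 21(W), 20(W), all W → L
n=26: reaches L-position 25 → W
n=27: only reaches 26(W), 24(W), 23(W), 22(W), all W → L
n=28: reaches L-position 27 → W
n=29: reaches L-position 25 → W
n=30: reaches L-position 27 → W
L entries with 0 ≤ n ≤ 30: n = 1, 3, 9, 11, 17, 19, 25, 27; that makes 8.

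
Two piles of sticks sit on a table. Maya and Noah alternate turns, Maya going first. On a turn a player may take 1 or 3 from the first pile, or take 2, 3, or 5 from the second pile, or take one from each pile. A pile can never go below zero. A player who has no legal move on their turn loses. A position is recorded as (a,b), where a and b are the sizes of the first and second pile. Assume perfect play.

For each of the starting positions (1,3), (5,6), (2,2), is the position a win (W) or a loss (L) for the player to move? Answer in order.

Work bottom-up. With no move the player to move loses. Otherwise the position is W if at least one move leads to an L position for the opponent, and L if every move leads to a W.
No move ever increases a pile, so every position that can arise here has a ≤ 5 and b ≤ 6; it is enough to label the cells with 0 ≤ a ≤ 5 and 0 ≤ b ≤ 6.
Every move lowers a or b (never raises either), so fill the grid row by row in increasing a, and left to right within a row: each cell's successors are then already labelled.
      b=0  b=1  b=2  b=3  b=4  b=5  b=6
a=0:    L    L    W    W    W    W    W
a=1:    W    W    W    L    L    W    W
a=2:    L    L    W    W    W    W    W
a=3:    W    W    W    L    L    W    W
a=4:    L    L    W    W    W    W    W
a=5:    W    W    W    L    L    W    W
Cells with no legal move (terminal, hence L): (0,0), (0,1).
The remaining L cells, each justified by listing all of its moves:
(1,3): →(0,3)(W), (1,1)(W), (1,0)(W), (0,2)(W) — all W, so L
(1,4): →(0,4)(W), (1,2)(W), (1,1)(W), (0,3)(W) — all W, so L
(2,0): →(1,0)(W) only, which is W, so L
(2,1): →(1,1)(W), (1,0)(W) — all W, so L
(3,3): →(2,3)(W), (0,3)(W), (3,1)(W), (3,0)(W), (2,2)(W) — all W, so L
(3,4): →(2,4)(W), (0,4)(W), (3,2)(W), (3,1)(W), (2,3)(W) — all W, so L
(4,0): →(3,0)(W), (1,0)(W) — all W, so L
(4,1): →(3,1)(W), (1,1)(W), (3,0)(W) — all W, so L
(5,3): →(4,3)(W), (2,3)(W), (5,1)(W), (5,0)(W), (4,2)(W) — all W, so L
(5,4): →(4,4)(W), (2,4)(W), (5,2)(W), (5,1)(W), (4,3)(W) — all W, so L
Every other cell has at least one move into one of the L cells above, so it is W.
(1,3): one of the L cells justified above, so L
(5,6): the move to (5,4) reaches an L cell, so W
(2,2): the move to (2,0) reaches an L cell, so W

(1,3): L, (5,6): W, (2,2): W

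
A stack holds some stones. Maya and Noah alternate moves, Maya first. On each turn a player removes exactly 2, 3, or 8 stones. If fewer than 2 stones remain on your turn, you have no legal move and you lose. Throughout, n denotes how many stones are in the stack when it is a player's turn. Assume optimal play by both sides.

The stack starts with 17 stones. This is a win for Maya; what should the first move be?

Label each position W (a win for the player to move) or L (a loss). A position with no legal move is L; any other position is W exactly when some move reaches an L, and L when every move reaches a W.
n=0: no move → L
n=1: no move → L
n=2: reaches L-position 0 → W
n=3: reaches L-position 1 → W
n=4: reaches L-position 1 → W
n=5: only reaches 3(W), 2(W), all W → L
n=6: only reaches 4(W), 3(W), all W → L
n=7: reaches L-position 5 → W
n=8: reaches L-position 6 → W
n=9: reaches L-position 6 → W
n=10: only reaches 8(W), 7(W), 2(W), all W → L
n=11: only reaches 9(W), 8(W), 3(W), all W → L
n=12: reaches L-position 10 → W
n=13: reaches L-position 11 → W
n=14: reaches L-position 11 → W
n=15: only reaches 13(W), 12(W), 7(W), all W → L
n=16: only reaches 14(W), 13(W), 8(W), all W → L
n=17: reaches L-position 15 → W
From 17, the L positions reachable in one move are: 15.

Remove 2, leaving 15.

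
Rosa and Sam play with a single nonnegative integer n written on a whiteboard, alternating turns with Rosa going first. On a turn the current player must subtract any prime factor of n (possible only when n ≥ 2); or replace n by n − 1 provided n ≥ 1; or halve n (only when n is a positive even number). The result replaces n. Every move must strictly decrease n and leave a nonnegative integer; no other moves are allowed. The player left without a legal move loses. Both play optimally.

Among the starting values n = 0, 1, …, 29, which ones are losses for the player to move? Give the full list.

0, 4, 9, 14, 20, 24

Work bottom-up. With no move the player to move loses. Otherwise the position is W if at least one move leads to an L position for the opponent, and L if every move leads to a W.
n=0: no move → L
n=1: can move to 0, which is L ⇒ W
n=2: can move to 0, which is L ⇒ W
n=3: can move to 0, which is L ⇒ W
n=4: moves to 2(W), 3(W); every one is W ⇒ L
n=5: can move to 0, which is L ⇒ W
n=6: can move to 4, which is L ⇒ W
n=7: can move to 0, which is L ⇒ W
n=8: can move to 4, which is L ⇒ W
n=9: moves to 6(W), 8(W); every one is W ⇒ L
n=10: can move to 9, which is L ⇒ W
n=11: can move to 0, which is L ⇒ W
n=12: can move to 9, which is L ⇒ W
n=13: can move to 0, which is L ⇒ W
n=14: moves to 7(W), 12(W), 13(W); every one is W ⇒ L
n=15: can move to 14, which is L ⇒ W
n=16: can move to 14, which is L ⇒ W
n=17: can move to 0, which is L ⇒ W
n=18: can move to 9, which is L ⇒ W
n=19: can move to 0, which is L ⇒ W
n=20: moves to 10(W), 15(W), 18(W), 19(W); every one is W ⇒ L
n=21: can move to 14, which is L ⇒ W
n=22: can move to 20, which is L ⇒ W
n=23: can move to 0, which is L ⇒ W
n=24: moves to 12(W), 21(W), 22(W), 23(W); every one is W ⇒ L
n=25: can move to 20, which is L ⇒ W
n=26: can move to 24, which is L ⇒ W
n=27: can move to 24, which is L ⇒ W
n=28: can move to 14, which is L ⇒ W
n=29: can move to 0, which is L ⇒ W
Reading off the rows marked L gives the requested list; there are 6 such values of n.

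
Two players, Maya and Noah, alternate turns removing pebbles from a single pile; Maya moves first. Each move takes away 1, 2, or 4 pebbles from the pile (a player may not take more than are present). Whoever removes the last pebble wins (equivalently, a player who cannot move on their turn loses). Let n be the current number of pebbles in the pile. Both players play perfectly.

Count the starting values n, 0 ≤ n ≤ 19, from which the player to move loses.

7

Use the standard recursion: the mover loses at a terminal position; elsewhere, the mover wins exactly when some move hands the opponent an L position.
n=0: no move → L
n=1: →0(L), so W
n=2: →0(L), so W
n=3: →2(W), 1(W) — all W, so L
n=4: →3(L), so W
n=5: →3(L), so W
n=6: →5(W), 4(W), 2(W) — all W, so L
n=7: →6(L), so W
n=8: →6(L), so W
n=9: →8(W), 7(W), 5(W) — all W, so L
n=10: →9(L), so W
n=11: →9(L), so W
n=12: →11(W), 10(W), 8(W) — all W, so L
n=13: →12(L), so W
n=14: →12(L), so W
n=15: →14(W), 13(W), 11(W) — all W, so L
n=16: →15(L), so W
n=17: →15(L), so W
n=18: →17(W), 16(W), 14(W) — all W, so L
n=19: →18(L), so W
L entries with 0 ≤ n ≤ 19: n = 0, 3, 6, 9, 12, 15, 18; that makes 7.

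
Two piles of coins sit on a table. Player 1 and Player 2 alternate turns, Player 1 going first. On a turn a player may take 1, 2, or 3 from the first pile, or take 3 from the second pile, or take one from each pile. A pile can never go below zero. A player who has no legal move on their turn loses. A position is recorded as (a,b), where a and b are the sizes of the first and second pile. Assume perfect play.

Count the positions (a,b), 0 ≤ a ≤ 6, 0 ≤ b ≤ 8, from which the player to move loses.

Compute win/loss labels from the base case upward. A position with no move is L. Any other position is W if it can reach an L in one move, else L.
Every move lowers a or b (never raises either), so fill the grid row by row in increasing a, and left to right within a row: each cell's successors are then already labelled.
      b=0  b=1  b=2  b=3  b=4  b=5  b=6  b=7  b=8
a=0:    L    L    L    W    W    W    L    L    L
a=1:    W    W    W    W    L    L    W    W    W
a=2:    W    W    W    L    W    W    W    W    W
a=3:    W    W    W    W    W    W    W    W    W
a=4:    L    L    L    W    W    W    L    L    L
a=5:    W    W    W    W    L    L    W    W    W
a=6:    W    W    W    L    W    W    W    W    W
Cells with no legal move (terminal, hence L): (0,0), (0,1), (0,2).
The remaining L cells, each justified by listing all of its moves:
(0,6): →(0,3)(W) only, which is W, so L
(0,7): →(0,4)(W) only, which is W, so L
(0,8): →(0,5)(W) only, which is W, so L
(1,4): →(0,4)(W), (1,1)(W), (0,3)(W) — all W, so L
(1,5): →(0,5)(W), (1,2)(W), (0,4)(W) — all W, so L
(2,3): →(1,3)(W), (0,3)(W), (2,0)(W), (1,2)(W) — all W, so L
(4,0): →(3,0)(W), (2,0)(W), (1,0)(W) — all W, so L
(4,1): →(3,1)(W), (2,1)(W), (1,1)(W), (3,0)(W) — all W, so L
(4,2): →(3,2)(W), (2,2)(W), (1,2)(W), (3,1)(W) — all W, so L
(4,6): →(3,6)(W), (2,6)(W), (1,6)(W), (4,3)(W), (3,5)(W) — all W, so L
(4,7): →(3,7)(W), (2,7)(W), (1,7)(W), (4,4)(W), (3,6)(W) — all W, so L
(4,8): →(3,8)(W), (2,8)(W), (1,8)(W), (4,5)(W), (3,7)(W) — all W, so L
(5,4): →(4,4)(W), (3,4)(W), (2,4)(W), (5,1)(W), (4,3)(W) — all W, so L
(5,5): →(4,5)(W), (3,5)(W), (2,5)(W), (5,2)(W), (4,4)(W) — all W, so L
(6,3): →(5,3)(W), (4,3)(W), (3,3)(W), (6,0)(W), (5,2)(W) — all W, so L
Every other cell has at least one move into one of the L cells above, so it is W.
L cells per row: a=0: 6, a=1: 2, a=2: 1, a=3: 0, a=4: 6, a=5: 2, a=6: 1; total 18.

18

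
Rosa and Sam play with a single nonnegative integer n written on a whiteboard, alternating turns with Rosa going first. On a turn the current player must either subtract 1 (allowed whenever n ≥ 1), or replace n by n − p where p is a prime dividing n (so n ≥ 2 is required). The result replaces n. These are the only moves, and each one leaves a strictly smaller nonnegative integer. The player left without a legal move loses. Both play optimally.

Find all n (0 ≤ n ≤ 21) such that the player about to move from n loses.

0, 4, 8, 12, 16, 20

Compute win/loss labels from the base case upward. A position with no move is L. Any other position is W if it can reach an L in one move, else L.
n=0: no move → L
n=1: reaches L-position 0 → W
n=2: reaches L-position 0 → W
n=3: reaches L-position 0 → W
n=4: only reaches 2(W), 3(W), all W → L
n=5: reaches L-position 0 → W
n=6: reaches L-position 4 → W
n=7: reaches L-position 0 → W
n=8: only reaches 6(W), 7(W), all W → L
n=9: reaches L-position 8 → W
n=10: reaches L-position 8 → W
n=11: reaches L-position 0 → W
n=12: only reaches 9(W), 10(W), 11(W), all W → L
n=13: reaches L-position 0 → W
n=14: reaches L-position 12 → W
n=15: reaches L-position 12 → W
n=16: only reaches 14(W), 15(W), all W → L
n=17: reaches L-position 0 → W
n=18: reaches L-position 16 → W
n=19: reaches L-position 0 → W
n=20: only reaches 15(W), 18(W), 19(W), all W → L
n=21: reaches L-position 20 → W
Reading off the rows marked L gives the requested list; there are 6 such values of n.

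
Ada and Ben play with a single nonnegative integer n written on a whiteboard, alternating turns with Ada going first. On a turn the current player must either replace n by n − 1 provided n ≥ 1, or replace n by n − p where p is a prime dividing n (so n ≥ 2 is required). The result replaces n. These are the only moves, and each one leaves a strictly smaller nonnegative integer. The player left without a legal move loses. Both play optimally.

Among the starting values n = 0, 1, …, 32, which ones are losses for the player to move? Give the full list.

Classify positions by backward induction: terminal positions (no move available) are L. From any other position, the mover wins iff some move reaches an L.
n=0: no move → L
n=1: →0(L), so W
n=2: →0(L), so W
n=3: →0(L), so W
n=4: →2(W), 3(W) — all W, so L
n=5: →0(L), so W
n=6: →4(L), so W
n=7: →0(L), so W
n=8: →6(W), 7(W) — all W, so L
n=9: →8(L), so W
n=10: →8(L), so W
n=11: →0(L), so W
n=12: →9(W), 10(W), 11(W) — all W, so L
n=13: →0(L), so W
n=14: →12(L), so W
n=15: →12(L), so W
n=16: →14(W), 15(W) — all W, so L
n=17: →0(L), so W
n=18: →16(L), so W
n=19: →0(L), so W
n=20: →15(W), 18(W), 19(W) — all W, so L
n=21: →20(L), so W
n=22: →20(L), so W
n=23: →0(L), so W
n=24: →21(W), 22(W), 23(W) — all W, so L
n=25: →20(L), so W
n=26: →24(L), so W
n=27: →24(L), so W
n=28: →21(W), 26(W), 27(W) — all W, so L
n=29: →0(L), so W
n=30: →28(L), so W
n=31: →0(L), so W
n=32: →30(W), 31(W) — all W, so L
The losing starting values of n are exactly the entries labelled L in this table (9 of them).

0, 4, 8, 12, 16, 20, 24, 28, 32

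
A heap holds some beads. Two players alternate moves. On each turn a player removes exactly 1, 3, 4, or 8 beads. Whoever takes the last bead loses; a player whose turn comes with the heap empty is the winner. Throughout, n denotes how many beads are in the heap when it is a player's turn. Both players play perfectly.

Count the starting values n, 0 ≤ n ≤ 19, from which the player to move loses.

Use the standard recursion: the mover wins at a terminal position; elsewhere, the mover wins exactly when some move hands the opponent an L position.
n=0: no move; the opponent has just taken the last bead and therefore loses → W
n=1: the only move is to 0(W), a W ⇒ L
n=2: can move to 1, which is L ⇒ W
n=3: moves to 2(W), 0(W); every one is W ⇒ L
n=4: can move to 3, which is L ⇒ W
n=5: can move to 1, which is L ⇒ W
n=6: can move to 3, which is L ⇒ W
n=7: can move to 3, which is L ⇒ W
n=8: moves to 7(W), 5(W), 4(W), 0(W); every one is W ⇒ L
n=9: can move to 8, which is L ⇒ W
n=10: moves to 9(W), 7(W), 6(W), 2(W); every one is W ⇒ L
n=11: can move to 10, which is L ⇒ W
n=12: can move to 8, which is L ⇒ W
n=13: can move to 10, which is L ⇒ W
n=14: can move to 10, which is L ⇒ W
n=15: moves to 14(W), 12(W), 11(W), 7(W); every one is W ⇒ L
n=16: can move to 15, which is L ⇒ W
n=17: moves to 16(W), 14(W), 13(W), 9(W); every one is W ⇒ L
n=18: can move to 17, which is L ⇒ W
n=19: can move to 15, which is L ⇒ W
L entries with 0 ≤ n ≤ 19: n = 1, 3, 8, 10, 15, 17; that makes 6.

6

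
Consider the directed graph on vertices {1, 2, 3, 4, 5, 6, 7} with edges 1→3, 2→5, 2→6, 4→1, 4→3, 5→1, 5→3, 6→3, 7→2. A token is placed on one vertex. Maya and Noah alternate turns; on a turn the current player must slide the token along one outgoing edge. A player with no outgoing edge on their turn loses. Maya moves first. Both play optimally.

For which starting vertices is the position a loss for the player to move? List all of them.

Compute win/loss labels from the base case upward. A position with no move is L. Any other position is W if it can reach an L in one move, else L.
Every edge goes from a vertex to one that appears earlier in the order 3, 1, 5, 4, 6, 2, 7, so processing vertices in that order labels each vertex after all of its successors.
3: no outgoing edge → L
1: can move to 3, which is L ⇒ W
5: can move to 3, which is L ⇒ W
4: can move to 3, which is L ⇒ W
6: can move to 3, which is L ⇒ W
2: moves to 6(W), 5(W); every one is W ⇒ L
7: can move to 2, which is L ⇒ W
The losing starting vertices are exactly the entries labelled L in this table (2 of them).

2, 3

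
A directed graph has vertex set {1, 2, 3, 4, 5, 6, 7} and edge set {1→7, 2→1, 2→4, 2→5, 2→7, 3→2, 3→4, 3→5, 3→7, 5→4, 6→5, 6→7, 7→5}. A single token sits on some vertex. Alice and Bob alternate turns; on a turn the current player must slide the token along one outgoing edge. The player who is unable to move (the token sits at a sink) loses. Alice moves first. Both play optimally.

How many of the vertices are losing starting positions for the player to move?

Work bottom-up. With no move the player to move loses. Otherwise the position is W if at least one move leads to an L position for the opponent, and L if every move leads to a W.
Every edge goes from a vertex to one that appears earlier in the order 4, 5, 7, 1, 6, 2, 3, so processing vertices in that order labels each vertex after all of its successors.
4: no outgoing edge → L
5: W (go to 4, an L position)
7: L (sole option 5(W) is W)
1: W (go to 7, an L position)
6: W (go to 7, an L position)
2: W (go to 7, an L position)
3: W (go to 7, an L position)
The L vertices are 4, 7; that is 2 in all.

2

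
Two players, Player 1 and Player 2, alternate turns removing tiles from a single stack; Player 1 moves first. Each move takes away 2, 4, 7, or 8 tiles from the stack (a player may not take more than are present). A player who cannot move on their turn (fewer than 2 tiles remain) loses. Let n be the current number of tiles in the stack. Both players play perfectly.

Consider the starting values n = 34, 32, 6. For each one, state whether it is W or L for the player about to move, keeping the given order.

34: L, 32: W, 6: L

Compute win/loss labels from the base case upward. A position with no move is L. Any other position is W if it can reach an L in one move, else L.
n=0: no move → L
n=1: no move → L
n=2: can move to 0, which is L ⇒ W
n=3: can move to 1, which is L ⇒ W
n=4: can move to 0, which is L ⇒ W
n=5: can move to 1, which is L ⇒ W
n=6: moves to 4(W), 2(W); every one is W ⇒ L
n=7: can move to 0, which is L ⇒ W
n=8: can move to 6, which is L ⇒ W
n=9: can move to 1, which is L ⇒ W
n=10: can move to 6, which is L ⇒ W
n=11: moves to 9(W), 7(W), 4(W), 3(W); every one is W ⇒ L
n=12: moves to 10(W), 8(W), 5(W), 4(W); every one is W ⇒ L
n=13: can move to 11, which is L ⇒ W
n=14: can move to 12, which is L ⇒ W
n=15: can move to 11, which is L ⇒ W
n=16: can move to 12, which is L ⇒ W
n=17: moves to 15(W), 13(W), 10(W), 9(W); every one is W ⇒ L
n=18: can move to 11, which is L ⇒ W
n=19: can move to 17, which is L ⇒ W
n=20: can move to 12, which is L ⇒ W
n=21: can move to 17, which is L ⇒ W
n=22: moves to 20(W), 18(W), 15(W), 14(W); every one is W ⇒ L
n=23: moves to 21(W), 19(W), 16(W), 15(W); every one is W ⇒ L
n=24: can move to 22, which is L ⇒ W
n=25: can move to 23, which is L ⇒ W
n=26: can move to 22, which is L ⇒ W
n=27: can move to 23, which is L ⇒ W
n=28: moves to 26(W), 24(W), 21(W), 20(W); every one is W ⇒ L
n=29: can move to 22, which is L ⇒ W
n=30: can move to 28, which is L ⇒ W
n=31: can move to 23, which is L ⇒ W
n=32: can move to 28, which is L ⇒ W
n=33: moves to 31(W), 29(W), 26(W), 25(W); every one is W ⇒ L
n=34: moves to 32(W), 30(W), 27(W), 26(W); every one is W ⇒ L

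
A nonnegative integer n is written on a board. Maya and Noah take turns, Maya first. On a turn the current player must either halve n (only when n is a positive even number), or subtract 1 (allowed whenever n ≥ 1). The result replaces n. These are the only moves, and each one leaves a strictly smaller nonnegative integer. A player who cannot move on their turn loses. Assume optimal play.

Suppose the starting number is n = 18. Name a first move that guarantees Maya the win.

Move to 9.

Compute win/loss labels from the base case upward. A position with no move is L. Any other position is W if it can reach an L in one move, else L.
n=0: no move → L
n=1: →0(L), so W
n=2: →1(W) only, which is W, so L
n=3: →2(L), so W
n=4: →2(L), so W
n=5: →4(W) only, which is W, so L
n=6: →5(L), so W
n=7: →6(W) only, which is W, so L
n=8: →7(L), so W
n=9: →8(W) only, which is W, so L
n=10: →5(L), so W
n=11: →10(W) only, which is W, so L
n=12: →11(L), so W
n=13: →12(W) only, which is W, so L
n=14: →7(L), so W
n=15: →14(W) only, which is W, so L
n=16: →15(L), so W
n=17: →16(W) only, which is W, so L
n=18: →9(L), so W
From 18, the L positions reachable in one move are: 9, 17. Any move reaching one of these is winning.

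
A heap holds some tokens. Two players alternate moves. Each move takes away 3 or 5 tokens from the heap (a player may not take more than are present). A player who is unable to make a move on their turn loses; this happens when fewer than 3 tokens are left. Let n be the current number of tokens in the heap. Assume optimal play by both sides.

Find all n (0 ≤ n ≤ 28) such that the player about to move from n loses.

Compute win/loss labels from the base case upward. A position with no move is L. Any other position is W if it can reach an L in one move, else L.
n=0: no move → L
n=1: no move → L
n=2: no move → L
n=3: can move to 0, which is L ⇒ W
n=4: can move to 1, which is L ⇒ W
n=5: can move to 2, which is L ⇒ W
n=6: can move to 1, which is L ⇒ W
n=7: can move to 2, which is L ⇒ W
n=8: moves to 5(W), 3(W); every one is W ⇒ L
n=9: moves to 6(W), 4(W); every one is W ⇒ L
n=10: moves to 7(W), 5(W); every one is W ⇒ L
n=11: can move to 8, which is L ⇒ W
n=12: can move to 9, which is L ⇒ W
n=13: can move to 10, which is L ⇒ W
n=14: can move to 9, which is L ⇒ W
n=15: can move to 10, which is L ⇒ W
n=16: moves to 13(W), 11(W); every one is W ⇒ L
n=17: moves to 14(W), 12(W); every one is W ⇒ L
n=18: moves to 15(W), 13(W); every one is W ⇒ L
n=19: can move to 16, which is L ⇒ W
n=20: can move to 17, which is L ⇒ W
n=21: can move to 18, which is L ⇒ W
n=22: can move to 17, which is L ⇒ W
n=23: can move to 18, which is L ⇒ W
n=24: moves to 21(W), 19(W); every one is W ⇒ L
n=25: moves to 22(W), 20(W); every one is W ⇒ L
n=26: moves to 23(W), 21(W); every one is W ⇒ L
n=27: can move to 24, which is L ⇒ W
n=28: can move to 25, which is L ⇒ W
Reading off the rows marked L gives the requested list; there are 12 such values of n.

0, 1, 2, 8, 9, 10, 16, 17, 18, 24, 25, 26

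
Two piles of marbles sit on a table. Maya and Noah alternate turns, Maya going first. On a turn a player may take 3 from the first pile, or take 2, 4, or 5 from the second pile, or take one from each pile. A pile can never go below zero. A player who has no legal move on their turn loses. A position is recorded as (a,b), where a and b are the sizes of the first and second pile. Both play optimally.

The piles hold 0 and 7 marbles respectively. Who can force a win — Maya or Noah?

Noah wins.

Compute win/loss labels from the base case upward. A position with no move is L. Any other position is W if it can reach an L in one move, else L.
No move ever increases a pile, so every position that can arise here has a ≤ 0 and b ≤ 7; it is enough to label the cells with 0 ≤ a ≤ 0 and 0 ≤ b ≤ 7.
Every move lowers a or b (never raises either), so fill the grid row by row in increasing a, and left to right within a row: each cell's successors are then already labelled.
      b=0  b=1  b=2  b=3  b=4  b=5  b=6  b=7
a=0:    L    L    W    W    W    W    W    L
Cells with no legal move (terminal, hence L): (0,0), (0,1).
The remaining L cells, each justified by listing all of its moves:
(0,7): L (options (0,5)(W), (0,3)(W), (0,2)(W) are all W)
Every other cell has at least one move into one of the L cells above, so it is W.
Every move from (0,7) reaches a W position, so the mover loses.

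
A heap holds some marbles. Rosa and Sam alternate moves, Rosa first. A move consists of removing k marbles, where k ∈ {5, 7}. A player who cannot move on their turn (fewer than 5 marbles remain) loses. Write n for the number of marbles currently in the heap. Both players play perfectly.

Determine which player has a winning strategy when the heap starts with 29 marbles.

Rosa wins.

Positions with no move are L. A position that does have a move is losing for the player to move precisely when every available move leads to a winning position for the opponent. Fill in the labels:
n=0: no move → L
n=1: no move → L
n=2: no move → L
n=3: no move → L
n=4: no move → L
n=5: →0(L), so W
n=6: →1(L), so W
n=7: →2(L), so W
n=8: →3(L), so W
n=9: →4(L), so W
n=10: →3(L), so W
n=11: →4(L), so W
n=12: →7(W), 5(W) — all W, so L
n=13: →8(W), 6(W) — all W, so L
n=14: →9(W), 7(W) — all W, so L
n=15: →10(W), 8(W) — all W, so L
n=16: →11(W), 9(W) — all W, so L
n=17: →12(L), so W
n=18: →13(L), so W
n=19: →14(L), so W
n=20: →15(L), so W
n=21: →16(L), so W
n=22: →15(L), so W
n=23: →16(L), so W
n=24: →19(W), 17(W) — all W, so L
n=25: →20(W), 18(W) — all W, so L
n=26: →21(W), 19(W) — all W, so L
n=27: →22(W), 20(W) — all W, so L
n=28: →23(W), 21(W) — all W, so L
n=29: →24(L), so W
The starting position 29 is W: Rosa should remove 5, leaving 24, handing over an L position.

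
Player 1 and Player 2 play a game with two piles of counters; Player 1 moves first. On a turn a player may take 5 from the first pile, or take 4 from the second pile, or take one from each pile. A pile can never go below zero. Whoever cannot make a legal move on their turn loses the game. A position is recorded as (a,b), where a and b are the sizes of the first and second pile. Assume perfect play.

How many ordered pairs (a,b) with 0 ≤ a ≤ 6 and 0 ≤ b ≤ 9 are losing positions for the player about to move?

32

Work bottom-up. With no move the player to move loses. Otherwise the position is W if at least one move leads to an L position for the opponent, and L if every move leads to a W.
Every move lowers a or b (never raises either), so fill the grid row by row in increasing a, and left to right within a row: each cell's successors are then already labelled.
      b=0  b=1  b=2  b=3  b=4  b=5  b=6  b=7  b=8  b=9
a=0:    L    L    L    L    W    W    W    W    L    L
a=1:    L    W    W    W    W    L    L    L    L    W
a=2:    L    W    L    L    W    L    W    W    W    W
a=3:    L    W    L    W    W    L    W    L    L    W
a=4:    L    W    L    W    W    L    W    L    W    W
a=5:    W    W    W    W    L    L    W    L    W    W
a=6:    W    L    L    L    L    W    W    W    W    L
Cells with no legal move (terminal, hence L): (0,0), (0,1), (0,2), (0,3), (1,0), (2,0), (3,0), (4,0).
The remaining L cells, each justified by listing all of its moves:
(0,8): L (sole option (0,4)(W) is W)
(0,9): L (sole option (0,5)(W) is W)
(1,5): L (options (1,1)(W), (0,4)(W) are all W)
(1,6): L (options (1,2)(W), (0,5)(W) are all W)
(1,7): L (options (1,3)(W), (0,6)(W) are all W)
(1,8): L (options (1,4)(W), (0,7)(W) are all W)
(2,2): L (sole option (1,1)(W) is W)
(2,3): L (sole option (1,2)(W) is W)
(2,5): L (options (2,1)(W), (1,4)(W) are all W)
(3,2): L (sole option (2,1)(W) is W)
(3,5): L (options (3,1)(W), (2,4)(W) are all W)
(3,7): L (options (3,3)(W), (2,6)(W) are all W)
(3,8): L (options (3,4)(W), (2,7)(W) are all W)
(4,2): L (sole option (3,1)(W) is W)
(4,5): L (options (4,1)(W), (3,4)(W) are all W)
(4,7): L (options (4,3)(W), (3,6)(W) are all W)
(5,4): L (options (0,4)(W), (5,0)(W), (4,3)(W) are all W)
(5,5): L (options (0,5)(W), (5,1)(W), (4,4)(W) are all W)
(5,7): L (options (0,7)(W), (5,3)(W), (4,6)(W) are all W)
(6,1): L (options (1,1)(W), (5,0)(W) are all W)
(6,2): L (options (1,2)(W), (5,1)(W) are all W)
(6,3): L (options (1,3)(W), (5,2)(W) are all W)
(6,4): L (options (1,4)(W), (6,0)(W), (5,3)(W) are all W)
(6,9): L (options (1,9)(W), (6,5)(W), (5,8)(W) are all W)
Every other cell has at least one move into one of the L cells above, so it is W.
L cells per row: a=0: 6, a=1: 5, a=2: 4, a=3: 5, a=4: 4, a=5: 3, a=6: 5; total 32.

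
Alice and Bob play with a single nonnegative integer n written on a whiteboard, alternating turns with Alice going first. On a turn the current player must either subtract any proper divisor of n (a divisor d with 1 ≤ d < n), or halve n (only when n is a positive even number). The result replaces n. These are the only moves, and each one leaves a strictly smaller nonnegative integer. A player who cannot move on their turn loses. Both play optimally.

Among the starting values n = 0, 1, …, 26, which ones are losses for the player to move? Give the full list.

0, 1, 3, 5, 7, 9, 11, 13, 15, 17, 19, 21, 23, 25

Compute win/loss labels from the base case upward. A position with no move is L. Any other position is W if it can reach an L in one move, else L.
n=0: no move → L
n=1: no move → L
n=2: →1(L), so W
n=3: →2(W) only, which is W, so L
n=4: →3(L), so W
n=5: →4(W) only, which is W, so L
n=6: →3(L), so W
n=7: →6(W) only, which is W, so L
n=8: →7(L), so W
n=9: →6(W), 8(W) — all W, so L
n=10: →5(L), so W
n=11: →10(W) only, which is W, so L
n=12: →9(L), so W
n=13: →12(W) only, which is W, so L
n=14: →7(L), so W
n=15: →10(W), 12(W), 14(W) — all W, so L
n=16: →15(L), so W
n=17: →16(W) only, which is W, so L
n=18: →9(L), so W
n=19: →18(W) only, which is W, so L
n=20: →15(L), so W
n=21: →14(W), 18(W), 20(W) — all W, so L
n=22: →11(L), so W
n=23: →22(W) only, which is W, so L
n=24: →21(L), so W
n=25: →20(W), 24(W) — all W, so L
n=26: →13(L), so W
Reading off the rows marked L gives the requested list; there are 14 such values of n.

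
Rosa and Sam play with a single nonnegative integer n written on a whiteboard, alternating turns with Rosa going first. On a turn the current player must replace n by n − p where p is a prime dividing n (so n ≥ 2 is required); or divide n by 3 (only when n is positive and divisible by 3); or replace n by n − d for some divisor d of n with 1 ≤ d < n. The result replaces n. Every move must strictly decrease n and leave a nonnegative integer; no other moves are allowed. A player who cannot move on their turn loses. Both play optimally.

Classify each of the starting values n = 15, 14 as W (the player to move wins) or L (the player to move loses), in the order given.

15: W, 14: L

Compute win/loss labels from the base case upward. A position with no move is L. Any other position is W if it can reach an L in one move, else L.
n=0: no move → L
n=1: no move → L
n=2: reaches L-position 0 → W
n=3: reaches L-position 0 → W
n=4: only reaches 2(W), 3(W), all W → L
n=5: reaches L-position 0 → W
n=6: reaches L-position 4 → W
n=7: reaches L-position 0 → W
n=8: reaches L-position 4 → W
n=9: only reaches 3(W), 6(W), 8(W), all W → L
n=10: reaches L-position 9 → W
n=11: reaches L-position 0 → W
n=12: reaches L-position 4 → W
n=13: reaches L-position 0 → W
n=14: only reaches 7(W), 12(W), 13(W), all W → L
n=15: reaches L-position 14 → W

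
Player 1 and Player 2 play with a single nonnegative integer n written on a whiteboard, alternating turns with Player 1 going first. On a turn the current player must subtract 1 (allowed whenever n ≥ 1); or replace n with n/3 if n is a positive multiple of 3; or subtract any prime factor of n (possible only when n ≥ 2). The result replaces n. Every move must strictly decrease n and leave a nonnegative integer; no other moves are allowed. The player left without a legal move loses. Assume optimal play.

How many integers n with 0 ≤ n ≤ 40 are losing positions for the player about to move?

Build the W/L table. Terminal = L. A non-terminal position is W if it has a move to some L; otherwise it is L.
n=0: no move → L
n=1: reaches L-position 0 → W
n=2: reaches L-position 0 → W
n=3: reaches L-position 0 → W
n=4: only reaches 2(W), 3(W), all W → L
n=5: reaches L-position 0 → W
n=6: reaches L-position 4 → W
n=7: reaches L-position 0 → W
n=8: only reaches 6(W), 7(W), all W → L
n=9: reaches L-position 8 → W
n=10: reaches L-position 8 → W
n=11: reaches L-position 0 → W
n=12: reaches L-position 4 → W
n=13: reaches L-position 0 → W
n=14: only reaches 7(W), 12(W), 13(W), all W → L
n=15: reaches L-position 14 → W
n=16: reaches L-position 14 → W
n=17: reaches L-position 0 → W
n=18: only reaches 6(W), 15(W), 16(W), 17(W), all W → L
n=19: reaches L-position 0 → W
n=20: reaches L-position 18 → W
n=21: reaches L-position 14 → W
n=22: only reaches 11(W), 20(W), 21(W), all W → L
n=23: reaches L-position 0 → W
n=24: reaches L-position 8 → W
n=25: only reaches 20(W), 24(W), all W → L
n=26: reaches L-position 25 → W
n=27: only reaches 9(W), 24(W), 26(W), all W → L
n=28: reaches L-position 27 → W
n=29: reaches L-position 0 → W
n=30: reaches L-position 25 → W
n=31: reaches L-position 0 → W
n=32: only reaches 30(W), 31(W), all W → L
n=33: reaches L-position 22 → W
n=34: reaches L-position 32 → W
n=35: only reaches 28(W), 30(W), 34(W), all W → L
n=36: reaches L-position 35 → W
n=37: reaches L-position 0 → W
n=38: only reaches 19(W), 36(W), 37(W), all W → L
n=39: reaches L-position 38 → W
n=40: reaches L-position 35 → W
L entries with 0 ≤ n ≤ 40: n = 0, 4, 8, 14, 18, 22, 25, 27, 32, 35, 38; that makes 11.

11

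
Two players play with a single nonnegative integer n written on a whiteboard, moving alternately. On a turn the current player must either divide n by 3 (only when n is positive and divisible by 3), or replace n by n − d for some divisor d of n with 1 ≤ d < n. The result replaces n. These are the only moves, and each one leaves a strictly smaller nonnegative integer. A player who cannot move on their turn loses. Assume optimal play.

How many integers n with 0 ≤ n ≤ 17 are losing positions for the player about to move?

Work bottom-up. With no move the player to move loses. Otherwise the position is W if at least one move leads to an L position for the opponent, and L if every move leads to a W.
n=0: no move → L
n=1: no move → L
n=2: W (go to 1, an L position)
n=3: W (go to 1, an L position)
n=4: L (options 2(W), 3(W) are all W)
n=5: W (go to 4, an L position)
n=6: W (go to 4, an L position)
n=7: L (sole option 6(W) is W)
n=8: W (go to 4, an L position)
n=9: L (options 3(W), 6(W), 8(W) are all W)
n=10: W (go to 9, an L position)
n=11: L (sole option 10(W) is W)
n=12: W (go to 4, an L position)
n=13: L (sole option 12(W) is W)
n=14: W (go to 7, an L position)
n=15: L (options 5(W), 10(W), 12(W), 14(W) are all W)
n=16: W (go to 15, an L position)
n=17: L (sole option 16(W) is W)
L entries with 0 ≤ n ≤ 17: n = 0, 1, 4, 7, 9, 11, 13, 15, 17; that makes 9.

9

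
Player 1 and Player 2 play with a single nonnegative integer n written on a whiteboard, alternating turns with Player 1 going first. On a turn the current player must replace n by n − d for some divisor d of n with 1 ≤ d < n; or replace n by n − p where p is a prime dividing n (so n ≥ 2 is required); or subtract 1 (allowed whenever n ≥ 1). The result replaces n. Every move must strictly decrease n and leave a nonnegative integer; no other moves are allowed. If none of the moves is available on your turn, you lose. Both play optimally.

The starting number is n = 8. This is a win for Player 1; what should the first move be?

Move to 4.

Work bottom-up. With no move the player to move loses. Otherwise the position is W if at least one move leads to an L position for the opponent, and L if every move leads to a W.
n=0: no move → L
n=1: reaches L-position 0 → W
n=2: reaches L-position 0 → W
n=3: reaches L-position 0 → W
n=4: only reaches 2(W), 3(W), all W → L
n=5: reaches L-position 0 → W
n=6: reaches L-position 4 → W
n=7: reaches L-position 0 → W
n=8: reaches L-position 4 → W
From 8, the L positions reachable in one move are: 4.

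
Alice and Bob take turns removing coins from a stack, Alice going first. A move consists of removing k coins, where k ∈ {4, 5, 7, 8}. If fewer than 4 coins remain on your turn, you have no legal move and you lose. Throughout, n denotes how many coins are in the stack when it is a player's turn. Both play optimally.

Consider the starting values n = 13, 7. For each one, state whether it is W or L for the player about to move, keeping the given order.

Positions with no move are L. A position that does have a move is losing for the player to move precisely when every available move leads to a winning position for the opponent. Fill in the labels:
n=0: no move → L
n=1: no move → L
n=2: no move → L
n=3: no move → L
n=4: can move to 0, which is L ⇒ W
n=5: can move to 1, which is L ⇒ W
n=6: can move to 2, which is L ⇒ W
n=7: can move to 3, which is L ⇒ W
n=8: can move to 3, which is L ⇒ W
n=9: can move to 2, which is L ⇒ W
n=10: can move to 3, which is L ⇒ W
n=11: can move to 3, which is L ⇒ W
n=12: moves to 8(W), 7(W), 5(W), 4(W); every one is W ⇒ L
n=13: moves to 9(W), 8(W), 6(W), 5(W); every one is W ⇒ L

13: L, 7: W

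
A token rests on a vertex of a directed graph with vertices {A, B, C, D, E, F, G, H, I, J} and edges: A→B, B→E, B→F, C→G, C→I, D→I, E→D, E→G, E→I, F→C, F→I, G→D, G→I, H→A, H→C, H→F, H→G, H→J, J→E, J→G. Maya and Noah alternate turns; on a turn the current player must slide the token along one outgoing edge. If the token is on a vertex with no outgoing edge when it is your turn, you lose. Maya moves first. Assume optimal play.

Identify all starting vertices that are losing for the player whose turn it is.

Compute win/loss labels from the base case upward. A position with no move is L. Any other position is W if it can reach an L in one move, else L.
Every edge goes from a vertex to one that appears earlier in the order I, D, G, C, F, E, B, J, A, H, so processing vertices in that order labels each vertex after all of its successors.
I: no outgoing edge → L
D: W (go to I, an L position)
G: W (go to I, an L position)
C: W (go to I, an L position)
F: W (go to I, an L position)
E: W (go to I, an L position)
B: L (options E(W), F(W) are all W)
J: L (options E(W), G(W) are all W)
A: W (go to B, an L position)
H: W (go to J, an L position)
The losing starting vertices are exactly the entries labelled L in this table (3 of them).

B, I, J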